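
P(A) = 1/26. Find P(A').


P(A') = 1 - P(A) = 1 - 1/26 = 25/26

25/26


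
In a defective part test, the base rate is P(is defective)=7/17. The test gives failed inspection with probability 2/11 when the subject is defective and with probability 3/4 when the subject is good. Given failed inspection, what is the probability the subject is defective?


P(A) = P(A|B)P(B) + P(A|B')P(B') = 2/11*7/17 + 3/4*10/17 = 193/374
P(B|A) = P(A|B)P(B)/P(A) = (14/187)/(193/374) = 28/193

28/193


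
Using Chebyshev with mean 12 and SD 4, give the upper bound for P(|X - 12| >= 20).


k = 20/4 = 5
Chebyshev: P(|X-mu| >= k*sigma) <= 1/k^2 = 1/5^2 = 1/25

1/25


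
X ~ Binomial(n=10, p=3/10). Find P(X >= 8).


P(X>=8) = P(X=8) + P(X=9) + P(X=10)
= 2893401/2000000000 + 137781/1000000000 + 59049/10000000000
= 1987983/1250000000

1987983/1250000000


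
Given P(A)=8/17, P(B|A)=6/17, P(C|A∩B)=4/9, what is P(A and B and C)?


P(A∩B∩C) = P(A) * P(B|A) * P(C|A∩B)
= 8/17 * 6/17 * 4/9
= 48/289 * 4/9 = 64/867

64/867


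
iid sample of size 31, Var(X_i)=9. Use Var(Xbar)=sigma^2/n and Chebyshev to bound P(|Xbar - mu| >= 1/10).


Var(Xbar) = Var(X)/n = 9/31
Chebyshev: P(|Xbar-mu| >= 1/10) <= Var(Xbar)/(1/10)^2 = (9/31)/(1/100) = 900/31
Bound exceeds 1, so trivial bound: 1

1


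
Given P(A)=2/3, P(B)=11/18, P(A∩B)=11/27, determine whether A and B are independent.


P(A)*P(B) = 2/3*11/18 = 11/27
P(A∩B) = 11/27, which equals P(A)P(B), so independent

Yes, A and B are independent


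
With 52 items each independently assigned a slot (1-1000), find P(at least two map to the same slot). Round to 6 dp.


P(all different) = prod((1000-i)/1000 for i=0..51) = 0.259404
P(at least one match) = 1 - 0.259404 = 0.740596

0.740596


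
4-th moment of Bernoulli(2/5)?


For Bernoulli: X in {0,1}
E[X^4] = 0^4*(1-2/5) + 1^4*2/5 = 2/5

2/5


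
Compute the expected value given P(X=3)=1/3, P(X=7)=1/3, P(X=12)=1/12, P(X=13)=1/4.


E[X] = sum(x * P(x))
= 3*1/3 + 7*1/3 + 12*1/12 + 13*1/4
= 91/12

91/12


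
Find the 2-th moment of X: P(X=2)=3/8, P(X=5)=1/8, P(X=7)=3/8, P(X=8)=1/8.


E[X^2] = sum(x^2 * P(x))
= 4*3/8 + 25*1/8 + 49*3/8 + 64*1/8
= 31

31


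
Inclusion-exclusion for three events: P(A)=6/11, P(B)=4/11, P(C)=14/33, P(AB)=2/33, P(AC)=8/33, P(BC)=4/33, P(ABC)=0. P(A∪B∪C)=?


P(A∪B∪C) = P(A)+P(B)+P(C) - P(AB)-P(AC)-P(BC) + P(ABC)
= 6/11+4/11+14/33 - 2/33-8/33-4/33 + 0
= 10/11

10/11


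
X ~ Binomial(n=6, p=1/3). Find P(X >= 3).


P(X>=3) = P(X=3) + P(X=4) + P(X=5) + P(X=6)
= 160/729 + 20/243 + 4/243 + 1/729
= 233/729

233/729


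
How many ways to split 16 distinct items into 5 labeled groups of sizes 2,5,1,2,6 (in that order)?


16! = 20922789888000
Denominator: 2!=2 * 5!=120 * 1!=1 * 2!=2 * 6!=720
Coefficient = 20922789888000 / 345600 = 60540480

60540480


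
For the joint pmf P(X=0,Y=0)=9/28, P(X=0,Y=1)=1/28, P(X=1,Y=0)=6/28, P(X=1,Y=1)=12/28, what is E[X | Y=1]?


P(Y=1) = 13/28
E[X|Y=1] = (0*1 + 1*12)/13 = 12/13

12/13


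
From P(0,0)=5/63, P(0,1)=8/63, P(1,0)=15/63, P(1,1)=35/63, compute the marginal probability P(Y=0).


P(Y=0) = P(0,0)+P(1,0) = 5/63 + 15/63 = 20/63

20/63


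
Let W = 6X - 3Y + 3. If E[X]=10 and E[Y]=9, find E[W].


E[6X - 3Y + 3] = 6*E[X] - 3*E[Y] + 3
= (6)*(10) + (-3)*(9) + (3)
= 60 - 27 + 3 = 36

36


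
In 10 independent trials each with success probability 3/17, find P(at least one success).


P(at least one) = 1 - P(none)
P(none) = (1 - 3/17)^10 = (14/17)^10 = 289254654976/2015993900449
P(at least one) = 1 - 289254654976/2015993900449 = 1726739245473/2015993900449

1726739245473/2015993900449


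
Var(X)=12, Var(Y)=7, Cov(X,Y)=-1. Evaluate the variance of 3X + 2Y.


Var(3X + 2Y) = 3^2*Var(X) + 2^2*Var(Y) + 2*3*2*Cov(X,Y)
= 9*12 + 4*7 + 12*(-1)
= 108 + 28 - 12 = 124

124


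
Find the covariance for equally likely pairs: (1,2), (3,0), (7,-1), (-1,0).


E[X]=5/2, E[Y]=1/4, E[XY]=-5/4
Cov(X,Y) = E[XY] - E[X]E[Y] = -5/4 - 5/2*1/4 = -15/8

-15/8


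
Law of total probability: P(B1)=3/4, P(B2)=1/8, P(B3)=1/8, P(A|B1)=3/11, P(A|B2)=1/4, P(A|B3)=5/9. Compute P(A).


P(A) = P(A|B1)P(B1) + P(A|B2)P(B2) + P(A|B3)P(B3)
= 3/11*3/4 + 1/4*1/8 + 5/9*1/8
= 9/44 + 1/32 + 5/72 = 967/3168

967/3168


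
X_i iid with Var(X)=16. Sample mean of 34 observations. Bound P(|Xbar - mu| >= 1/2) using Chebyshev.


Var(Xbar) = Var(X)/n = 16/34
Chebyshev: P(|Xbar-mu| >= 1/2) <= Var(Xbar)/(1/2)^2 = (8/17)/(1/4) = 32/17
Bound exceeds 1, so trivial bound: 1

1


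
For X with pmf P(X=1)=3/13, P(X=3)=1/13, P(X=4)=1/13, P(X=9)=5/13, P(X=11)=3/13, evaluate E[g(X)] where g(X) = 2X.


E[2X] = sum(g(x)*P(x))
= 2*3/13 + 6*1/13 + 8*1/13 + 18*5/13 + 22*3/13
= 176/13

176/13


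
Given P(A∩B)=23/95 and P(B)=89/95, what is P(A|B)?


P(A|B) = P(A∩B)/P(B) = (46/190)/(178/190) = 46/178 = 23/89

23/89


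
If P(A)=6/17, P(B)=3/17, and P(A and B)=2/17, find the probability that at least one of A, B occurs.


P(A∪B) = P(A) + P(B) - P(A∩B)
= 6/17 + 3/17 - 2/17 = 7/17

7/17


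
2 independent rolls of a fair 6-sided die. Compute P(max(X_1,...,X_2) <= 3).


P(max <= 3) = P(all X_i <= 3) = (P(X_1 <= 3))^2
= (3/6)^2 = (1/2)^2 = 1/4

1/4


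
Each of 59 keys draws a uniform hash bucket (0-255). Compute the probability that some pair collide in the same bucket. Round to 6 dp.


P(all different) = prod((256-i)/256 for i=0..58) = 0.000703
P(at least one match) = 1 - 0.000703 = 0.999297

0.999297


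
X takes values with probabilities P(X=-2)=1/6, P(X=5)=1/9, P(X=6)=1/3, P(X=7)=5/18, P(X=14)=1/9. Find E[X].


E[X] = sum(x * P(x))
= -2*1/6 + 5*1/9 + 6*1/3 + 7*5/18 + 14*1/9
= 103/18

103/18


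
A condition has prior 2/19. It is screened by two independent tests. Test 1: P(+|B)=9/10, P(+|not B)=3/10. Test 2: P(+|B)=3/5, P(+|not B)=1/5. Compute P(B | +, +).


After test 1: P(+) = 9/10*2/19 + 3/10*17/19 = 69/190
P(B|+) = (9/95)/(69/190) = 6/23
After test 2 (use post1 as new prior): P(+) = 3/5*6/23 + 1/5*17/23 = 7/23
P(B|+,+) = (18/115)/(7/23) = 18/35

18/35


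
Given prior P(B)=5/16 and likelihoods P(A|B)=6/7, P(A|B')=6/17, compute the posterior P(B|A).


P(A) = P(A|B)P(B) + P(A|B')P(B') = 6/7*5/16 + 6/17*11/16 = 243/476
P(B|A) = P(A|B)P(B)/P(A) = (15/56)/(243/476) = 85/162

85/162


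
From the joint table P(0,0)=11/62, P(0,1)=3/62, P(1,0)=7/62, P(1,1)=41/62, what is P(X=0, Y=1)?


Read from table: P(X=0, Y=1) = 3/62

3/62


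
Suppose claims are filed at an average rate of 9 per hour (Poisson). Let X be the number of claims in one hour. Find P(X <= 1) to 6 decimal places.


P(X<=1) = e^(-9)*9^0/0! + e^(-9)*9^1/1!
≈ 0.0001234098 + 0.0011106882
= 0.0012340980
≈ 0.001234

0.001234


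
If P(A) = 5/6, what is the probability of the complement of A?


P(A') = 1 - P(A) = 1 - 5/6 = 1/6

1/6


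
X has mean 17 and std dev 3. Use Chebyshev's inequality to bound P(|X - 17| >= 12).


k = 12/3 = 4
Chebyshev: P(|X-mu| >= k*sigma) <= 1/k^2 = 1/4^2 = 1/16

1/16


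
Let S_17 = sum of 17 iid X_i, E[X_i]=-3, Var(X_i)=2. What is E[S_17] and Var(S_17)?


E[S_n] = n*mu = 17*-3 = -51
Var(S_n) = n*sigma^2 = 17*2 = 34

E[S_17]=-51, Var(S_17)=34


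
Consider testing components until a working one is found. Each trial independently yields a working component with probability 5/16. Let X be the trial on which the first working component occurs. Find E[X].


For geometric (trials until first success), E[X] = 1/p = 1/(5/16) = 16/5

16/5


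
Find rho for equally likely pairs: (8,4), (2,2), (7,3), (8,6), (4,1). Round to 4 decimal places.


Cov(X,Y) = 3.2400, Var(X) = 5.7600, Var(Y) = 2.9600
rho = Cov/(sqrt(VarX)*sqrt(VarY)) = 0.7847

0.7847


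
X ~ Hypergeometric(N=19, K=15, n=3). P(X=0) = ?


P(X=0) = C(15,0)*C(4,3) / C(19,3)
= 1*4 / 969
= 4/969

4/969


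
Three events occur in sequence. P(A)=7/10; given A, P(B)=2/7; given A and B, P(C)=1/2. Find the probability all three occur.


P(A∩B∩C) = P(A) * P(B|A) * P(C|A∩B)
= 7/10 * 2/7 * 1/2
= 1/5 * 1/2 = 1/10

1/10


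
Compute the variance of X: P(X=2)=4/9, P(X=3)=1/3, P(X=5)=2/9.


E[X] = 3, E[X^2] = 31/3
Var(X) = E[X^2] - (E[X])^2 = 31/3 - (3)^2 = 4/3

4/3


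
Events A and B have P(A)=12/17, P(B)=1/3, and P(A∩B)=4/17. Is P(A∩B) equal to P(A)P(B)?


P(A)*P(B) = 12/17*1/3 = 4/17
P(A∩B) = 4/17, which equals P(A)P(B), so independent

Yes, A and B are independent


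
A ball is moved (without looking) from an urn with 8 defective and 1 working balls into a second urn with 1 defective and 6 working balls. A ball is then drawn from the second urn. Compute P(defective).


P(transfer defective) = 8/9; P(transfer working) = 1/9
If defective transferred: Urn II has 2 defective of 8, so P(defective|defective moved) = 1/4
If working transferred: Urn II has 1 defective of 8, so P(defective|working moved) = 1/8
By total probability: P(defective) = 8/9*1/4 + 1/9*1/8 = 17/72

17/72


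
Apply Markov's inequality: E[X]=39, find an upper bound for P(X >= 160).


Markov: P(X >= a) <= E[X]/a
P(X >= 160) <= 39/160

39/160


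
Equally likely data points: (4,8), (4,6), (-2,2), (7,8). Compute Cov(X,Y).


E[X]=13/4, E[Y]=6, E[XY]=27
Cov(X,Y) = E[XY] - E[X]E[Y] = 27 - 13/4*6 = 15/2

15/2


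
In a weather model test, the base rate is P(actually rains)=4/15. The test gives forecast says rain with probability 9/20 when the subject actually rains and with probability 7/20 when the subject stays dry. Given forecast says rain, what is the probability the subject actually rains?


P(A) = P(A|B)P(B) + P(A|B')P(B') = 9/20*4/15 + 7/20*11/15 = 113/300
P(B|A) = P(A|B)P(B)/P(A) = (3/25)/(113/300) = 36/113

36/113


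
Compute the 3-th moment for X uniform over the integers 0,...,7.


E[X^3] = (1/8) * sum(x^3 for x=0..7)
= 784/8 = 98

98


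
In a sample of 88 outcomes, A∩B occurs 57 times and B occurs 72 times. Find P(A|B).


P(A|B) = P(A∩B)/P(B) = (57/88)/(72/88) = 57/72 = 19/24

19/24


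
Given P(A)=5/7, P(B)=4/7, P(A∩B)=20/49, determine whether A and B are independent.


P(A)*P(B) = 5/7*4/7 = 20/49
P(A∩B) = 20/49, which equals P(A)P(B), so independent

Yes, A and B are independent


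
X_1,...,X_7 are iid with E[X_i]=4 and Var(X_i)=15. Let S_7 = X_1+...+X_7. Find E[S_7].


E[S_n] = n*E[X_1] = 7*4 = 28

28


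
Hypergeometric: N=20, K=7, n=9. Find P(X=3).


P(X=3) = C(7,3)*C(13,6) / C(20,9)
= 35*1716 / 167960
= 60060/167960 = 231/646

231/646


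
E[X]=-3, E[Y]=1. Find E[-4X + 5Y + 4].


E[-4X + 5Y + 4] = -4*E[X] + 5*E[Y] + 4
= (-4)*(-3) + (5)*(1) + (4)
= 12 + 5 + 4 = 21

21


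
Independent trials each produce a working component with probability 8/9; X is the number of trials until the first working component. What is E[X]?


For geometric (trials until first success), E[X] = 1/p = 1/(8/9) = 9/8

9/8


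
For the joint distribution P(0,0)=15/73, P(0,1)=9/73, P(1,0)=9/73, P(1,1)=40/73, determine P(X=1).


P(X=1) = P(1,0)+P(1,1) = 9/73 + 40/73 = 49/73

49/73


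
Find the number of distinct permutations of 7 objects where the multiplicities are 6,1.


7! = 5040
Denominator: 6!=720 * 1!=1
Coefficient = 5040 / 720 = 7

7


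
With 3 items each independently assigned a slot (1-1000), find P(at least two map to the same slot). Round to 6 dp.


P(all different) = prod((1000-i)/1000 for i=0..2) = 0.997002
P(at least one match) = 1 - 0.997002 = 0.002998

0.002998


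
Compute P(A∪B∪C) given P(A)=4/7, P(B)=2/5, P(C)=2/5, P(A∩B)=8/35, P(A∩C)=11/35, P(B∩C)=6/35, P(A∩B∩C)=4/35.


P(A∪B∪C) = P(A)+P(B)+P(C) - P(AB)-P(AC)-P(BC) + P(ABC)
= 4/7+2/5+2/5 - 8/35-11/35-6/35 + 4/35
= 27/35

27/35


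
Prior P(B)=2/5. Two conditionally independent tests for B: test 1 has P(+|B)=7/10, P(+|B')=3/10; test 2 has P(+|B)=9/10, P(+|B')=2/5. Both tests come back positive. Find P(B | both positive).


After test 1: P(+) = 7/10*2/5 + 3/10*3/5 = 23/50
P(B|+) = (7/25)/(23/50) = 14/23
After test 2 (use post1 as new prior): P(+) = 9/10*14/23 + 2/5*9/23 = 81/115
P(B|+,+) = (63/115)/(81/115) = 7/9

7/9


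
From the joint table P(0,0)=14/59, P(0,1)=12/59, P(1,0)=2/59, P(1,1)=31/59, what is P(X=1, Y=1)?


Read from table: P(X=1, Y=1) = 31/59

31/59


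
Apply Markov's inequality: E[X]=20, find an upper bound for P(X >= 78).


Markov: P(X >= a) <= E[X]/a
P(X >= 78) <= 20/78 = 10/39

10/39


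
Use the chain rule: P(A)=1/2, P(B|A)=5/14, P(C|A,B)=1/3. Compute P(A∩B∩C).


P(A∩B∩C) = P(A) * P(B|A) * P(C|A∩B)
= 1/2 * 5/14 * 1/3
= 5/28 * 1/3 = 5/84

5/84


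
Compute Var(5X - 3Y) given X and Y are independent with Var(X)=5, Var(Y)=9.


Independence => Cov(X,Y)=0
Var(5X - 3Y) = 5^2*Var(X) + (-3)^2*Var(Y)
= 25*5 + 9*9 = 206

206


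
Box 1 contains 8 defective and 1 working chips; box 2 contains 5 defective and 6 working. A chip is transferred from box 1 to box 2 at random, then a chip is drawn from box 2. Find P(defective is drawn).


P(transfer defective) = 8/9; P(transfer working) = 1/9
If defective transferred: Urn II has 6 defective of 12, so P(defective|defective moved) = 1/2
If working transferred: Urn II has 5 defective of 12, so P(defective|working moved) = 5/12
By total probability: P(defective) = 8/9*1/2 + 1/9*5/12 = 53/108

53/108


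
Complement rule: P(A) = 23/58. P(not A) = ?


P(A') = 1 - P(A) = 1 - 23/58 = 35/58

35/58


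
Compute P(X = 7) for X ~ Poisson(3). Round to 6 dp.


P(X=7) = e^(-3) * 3^7 / 7!
≈ 0.04978706837 * 2187 / 5040
≈ 0.021604

0.021604


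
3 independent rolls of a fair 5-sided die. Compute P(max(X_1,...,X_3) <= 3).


P(max <= 3) = P(all X_i <= 3) = (P(X_1 <= 3))^3
= (3/5)^3 = 27/125

27/125


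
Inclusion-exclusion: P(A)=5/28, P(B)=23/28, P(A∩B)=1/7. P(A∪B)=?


P(A∪B) = P(A) + P(B) - P(A∩B)
= 5/28 + 23/28 - 1/7 = 6/7

6/7


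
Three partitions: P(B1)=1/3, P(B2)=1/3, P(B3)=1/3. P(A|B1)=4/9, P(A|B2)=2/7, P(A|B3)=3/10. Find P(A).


P(A) = P(A|B1)P(B1) + P(A|B2)P(B2) + P(A|B3)P(B3)
= 4/9*1/3 + 2/7*1/3 + 3/10*1/3
= 4/27 + 2/21 + 1/10 = 649/1890

649/1890


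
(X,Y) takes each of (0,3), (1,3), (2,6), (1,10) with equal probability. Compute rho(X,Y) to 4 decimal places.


Cov(X,Y) = 0.7500, Var(X) = 0.5000, Var(Y) = 8.2500
rho = Cov/(sqrt(VarX)*sqrt(VarY)) = 0.3693

0.3693


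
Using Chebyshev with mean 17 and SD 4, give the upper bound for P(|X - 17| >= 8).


k = 8/4 = 2
Chebyshev: P(|X-mu| >= k*sigma) <= 1/k^2 = 1/2^2 = 1/4

1/4


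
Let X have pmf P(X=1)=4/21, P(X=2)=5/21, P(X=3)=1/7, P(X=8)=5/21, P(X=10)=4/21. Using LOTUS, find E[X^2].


E[X^2] = sum(g(x)*P(x))
= 1*4/21 + 4*5/21 + 9*1/7 + 64*5/21 + 100*4/21
= 257/7

257/7


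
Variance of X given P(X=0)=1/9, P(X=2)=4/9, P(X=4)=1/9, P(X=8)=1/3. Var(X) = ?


E[X] = 4, E[X^2] = 224/9
Var(X) = E[X^2] - (E[X])^2 = 224/9 - (4)^2 = 80/9

80/9


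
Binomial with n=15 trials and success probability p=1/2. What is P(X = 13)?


P(X=13) = C(15,13) * p^13 * (1-p)^2
= 105 * 1/8192 * 1/4
= 105/32768

105/32768


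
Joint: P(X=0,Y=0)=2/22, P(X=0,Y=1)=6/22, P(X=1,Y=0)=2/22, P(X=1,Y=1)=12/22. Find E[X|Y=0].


P(Y=0) = 4/22
E[X|Y=0] = (0*2 + 1*2)/4 = 2/4 = 1/2

1/2


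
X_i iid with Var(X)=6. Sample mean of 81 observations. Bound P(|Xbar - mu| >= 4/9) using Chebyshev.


Var(Xbar) = Var(X)/n = 6/81
Chebyshev: P(|Xbar-mu| >= 4/9) <= Var(Xbar)/(4/9)^2 = (2/27)/(16/81) = 3/8

3/8


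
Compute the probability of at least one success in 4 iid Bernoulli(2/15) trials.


P(at least one) = 1 - P(none)
P(none) = (1 - 2/15)^4 = (13/15)^4 = 28561/50625
P(at least one) = 1 - 28561/50625 = 22064/50625

22064/50625


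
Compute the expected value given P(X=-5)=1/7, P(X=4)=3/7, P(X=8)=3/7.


E[X] = sum(x * P(x))
= -5*1/7 + 4*3/7 + 8*3/7
= 31/7

31/7


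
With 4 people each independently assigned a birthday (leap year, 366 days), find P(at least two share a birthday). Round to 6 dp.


P(all different) = prod((366-i)/366 for i=0..3) = 0.983689
P(at least one match) = 1 - 0.983689 = 0.016311

0.016311


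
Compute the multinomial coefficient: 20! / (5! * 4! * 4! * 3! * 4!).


20! = 2432902008176640000
Denominator: 5!=120 * 4!=24 * 4!=24 * 3!=6 * 4!=24
Coefficient = 2432902008176640000 / 9953280 = 244432188000

244432188000


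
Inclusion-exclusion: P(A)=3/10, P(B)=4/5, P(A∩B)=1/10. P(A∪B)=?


P(A∪B) = P(A) + P(B) - P(A∩B)
= 3/10 + 4/5 - 1/10 = 1

1


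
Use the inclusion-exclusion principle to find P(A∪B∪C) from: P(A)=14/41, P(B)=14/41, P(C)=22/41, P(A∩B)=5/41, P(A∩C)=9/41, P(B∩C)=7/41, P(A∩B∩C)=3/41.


P(A∪B∪C) = P(A)+P(B)+P(C) - P(AB)-P(AC)-P(BC) + P(ABC)
= 14/41+14/41+22/41 - 5/41-9/41-7/41 + 3/41
= 32/41

32/41


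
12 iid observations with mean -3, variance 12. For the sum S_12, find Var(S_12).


By independence, Var(S_n) = n*Var(X_1) = 12*12 = 144

144


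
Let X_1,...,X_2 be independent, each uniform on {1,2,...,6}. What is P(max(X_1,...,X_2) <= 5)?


P(max <= 5) = P(all X_i <= 5) = (P(X_1 <= 5))^2
= (5/6)^2 = 25/36

25/36


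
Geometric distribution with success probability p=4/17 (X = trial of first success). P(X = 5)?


P(X=5) = (1-p)^4 * p = (13/17)^4 * 4/17
= 28561/83521 * 4/17 = 114244/1419857

114244/1419857


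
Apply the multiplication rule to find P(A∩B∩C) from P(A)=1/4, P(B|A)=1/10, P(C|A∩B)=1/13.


P(A∩B∩C) = P(A) * P(B|A) * P(C|A∩B)
= 1/4 * 1/10 * 1/13
= 1/40 * 1/13 = 1/520

1/520


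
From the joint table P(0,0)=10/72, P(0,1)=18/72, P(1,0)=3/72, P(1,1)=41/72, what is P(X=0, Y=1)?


Read from table: P(X=0, Y=1) = 18/72 = 1/4

1/4


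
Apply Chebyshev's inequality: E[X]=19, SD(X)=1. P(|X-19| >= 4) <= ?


k = 4/1 = 4
Chebyshev: P(|X-mu| >= k*sigma) <= 1/k^2 = 1/4^2 = 1/16

1/16


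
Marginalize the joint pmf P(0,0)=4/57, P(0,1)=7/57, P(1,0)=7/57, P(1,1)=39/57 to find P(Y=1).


P(Y=1) = P(0,1)+P(1,1) = 7/57 + 39/57 = 46/57

46/57


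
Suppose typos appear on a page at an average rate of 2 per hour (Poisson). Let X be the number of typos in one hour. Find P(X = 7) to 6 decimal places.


P(X=7) = e^(-2) * 2^7 / 7!
≈ 0.1353352832 * 128 / 5040
≈ 0.003437

0.003437


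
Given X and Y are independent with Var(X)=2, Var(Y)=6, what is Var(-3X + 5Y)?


Independence => Cov(X,Y)=0
Var(-3X + 5Y) = (-3)^2*Var(X) + 5^2*Var(Y)
= 9*2 + 25*6 = 168

168


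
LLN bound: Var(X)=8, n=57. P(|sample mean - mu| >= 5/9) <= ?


Var(Xbar) = Var(X)/n = 8/57
Chebyshev: P(|Xbar-mu| >= 5/9) <= Var(Xbar)/(5/9)^2 = (8/57)/(25/81) = 216/475

216/475


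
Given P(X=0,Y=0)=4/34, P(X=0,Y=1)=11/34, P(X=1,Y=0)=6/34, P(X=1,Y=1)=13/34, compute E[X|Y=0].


P(Y=0) = 10/34
E[X|Y=0] = (0*4 + 1*6)/10 = 6/10 = 3/5

3/5


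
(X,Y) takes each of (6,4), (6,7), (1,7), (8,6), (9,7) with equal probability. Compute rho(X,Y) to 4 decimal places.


Cov(X,Y) = -0.4000, Var(X) = 7.6000, Var(Y) = 1.3600
rho = Cov/(sqrt(VarX)*sqrt(VarY)) = -0.1244

-0.1244


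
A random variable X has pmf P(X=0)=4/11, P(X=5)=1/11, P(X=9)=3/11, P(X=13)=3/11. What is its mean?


E[X] = sum(x * P(x))
= 0*4/11 + 5*1/11 + 9*3/11 + 13*3/11
= 71/11

71/11


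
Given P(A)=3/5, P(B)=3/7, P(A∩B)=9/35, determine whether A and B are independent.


P(A)*P(B) = 3/5*3/7 = 9/35
P(A∩B) = 9/35, which equals P(A)P(B), so independent

Yes, A and B are independent


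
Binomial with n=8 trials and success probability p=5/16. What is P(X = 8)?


P(X=8) = C(8,8) * p^8 * (1-p)^0
= 1 * 390625/4294967296 * 1
= 390625/4294967296

390625/4294967296


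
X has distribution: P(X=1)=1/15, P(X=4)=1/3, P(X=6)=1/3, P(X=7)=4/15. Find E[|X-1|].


E[|X-1|] = sum(g(x)*P(x))
= 0*1/15 + 3*1/3 + 5*1/3 + 6*4/15
= 64/15

64/15


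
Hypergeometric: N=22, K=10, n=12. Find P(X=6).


P(X=6) = C(10,6)*C(12,6) / C(22,12)
= 210*924 / 646646
= 194040/646646 = 1260/4199

1260/4199


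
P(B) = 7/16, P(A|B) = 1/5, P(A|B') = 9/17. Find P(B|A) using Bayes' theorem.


P(A) = P(A|B)P(B) + P(A|B')P(B') = 1/5*7/16 + 9/17*9/16 = 131/340
P(B|A) = P(A|B)P(B)/P(A) = (7/80)/(131/340) = 119/524

119/524


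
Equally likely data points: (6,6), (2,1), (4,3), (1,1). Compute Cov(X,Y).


E[X]=13/4, E[Y]=11/4, E[XY]=51/4
Cov(X,Y) = E[XY] - E[X]E[Y] = 51/4 - 13/4*11/4 = 61/16

61/16


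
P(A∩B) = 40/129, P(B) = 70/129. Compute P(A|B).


P(A|B) = P(A∩B)/P(B) = (40/129)/(70/129) = 40/70 = 4/7

4/7


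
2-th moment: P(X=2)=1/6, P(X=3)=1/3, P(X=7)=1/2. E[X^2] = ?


E[X^2] = sum(x^2 * P(x))
= 4*1/6 + 9*1/3 + 49*1/2
= 169/6

169/6


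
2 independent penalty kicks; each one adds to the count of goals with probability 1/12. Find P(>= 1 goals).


P(at least one) = 1 - P(none)
P(none) = (1 - 1/12)^2 = (11/12)^2 = 121/144
P(at least one) = 1 - 121/144 = 23/144

23/144


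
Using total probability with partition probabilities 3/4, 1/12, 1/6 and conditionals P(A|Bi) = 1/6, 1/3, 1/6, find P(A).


P(A) = P(A|B1)P(B1) + P(A|B2)P(B2) + P(A|B3)P(B3)
= 1/6*3/4 + 1/3*1/12 + 1/6*1/6
= 1/8 + 1/36 + 1/36 = 13/72

13/72


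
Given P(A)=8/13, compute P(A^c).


P(A') = 1 - P(A) = 1 - 8/13 = 5/13

5/13


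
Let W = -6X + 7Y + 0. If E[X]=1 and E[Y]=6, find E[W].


E[-6X + 7Y + 0] = -6*E[X] + 7*E[Y] + 0
= (-6)*(1) + (7)*(6) + (0)
= -6 + 42 + 0 = 36

36


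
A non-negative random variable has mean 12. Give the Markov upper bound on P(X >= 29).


Markov: P(X >= a) <= E[X]/a
P(X >= 29) <= 12/29

12/29


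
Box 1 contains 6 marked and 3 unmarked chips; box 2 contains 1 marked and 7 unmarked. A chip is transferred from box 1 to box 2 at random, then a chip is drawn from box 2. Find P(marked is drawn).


P(transfer marked) = 6/9 = 2/3; P(transfer unmarked) = 1/3
If marked transferred: Urn II has 2 marked of 9, so P(marked|marked moved) = 2/9
If unmarked transferred: Urn II has 1 marked of 9, so P(marked|unmarked moved) = 1/9
By total probability: P(marked) = 2/3*2/9 + 1/3*1/9 = 5/27

5/27


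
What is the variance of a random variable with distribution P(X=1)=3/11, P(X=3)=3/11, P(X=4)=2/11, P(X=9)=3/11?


E[X] = 47/11, E[X^2] = 305/11
Var(X) = E[X^2] - (E[X])^2 = 305/11 - (47/11)^2 = 1146/121

1146/121


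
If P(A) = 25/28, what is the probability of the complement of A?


P(A') = 1 - P(A) = 1 - 25/28 = 3/28

3/28


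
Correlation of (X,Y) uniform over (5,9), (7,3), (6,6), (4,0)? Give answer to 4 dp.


Cov(X,Y) = 0.7500, Var(X) = 1.2500, Var(Y) = 11.2500
rho = Cov/(sqrt(VarX)*sqrt(VarY)) = 0.2000

0.2000


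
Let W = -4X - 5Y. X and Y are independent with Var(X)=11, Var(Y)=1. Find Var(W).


Independence => Cov(X,Y)=0
Var(-4X - 5Y) = (-4)^2*Var(X) + (-5)^2*Var(Y)
= 16*11 + 25*1 = 201

201


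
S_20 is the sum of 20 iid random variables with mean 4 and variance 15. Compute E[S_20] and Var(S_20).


E[S_n] = n*mu = 20*4 = 80
Var(S_n) = n*sigma^2 = 20*15 = 300

E[S_20]=80, Var(S_20)=300


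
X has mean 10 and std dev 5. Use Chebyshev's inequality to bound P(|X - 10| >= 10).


k = 10/5 = 2
Chebyshev: P(|X-mu| >= k*sigma) <= 1/k^2 = 1/2^2 = 1/4

1/4


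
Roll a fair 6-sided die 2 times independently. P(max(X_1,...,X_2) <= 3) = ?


P(max <= 3) = P(all X_i <= 3) = (P(X_1 <= 3))^2
= (3/6)^2 = (1/2)^2 = 1/4

1/4


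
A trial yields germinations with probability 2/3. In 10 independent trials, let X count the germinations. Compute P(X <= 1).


P(X<=1) = P(X=0) + P(X=1)
= 1/59049 + 20/59049
= 7/19683

7/19683


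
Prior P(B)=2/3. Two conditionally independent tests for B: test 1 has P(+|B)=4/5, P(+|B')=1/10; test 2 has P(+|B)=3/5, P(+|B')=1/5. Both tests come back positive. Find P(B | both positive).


After test 1: P(+) = 4/5*2/3 + 1/10*1/3 = 17/30
P(B|+) = (8/15)/(17/30) = 16/17
After test 2 (use post1 as new prior): P(+) = 3/5*16/17 + 1/5*1/17 = 49/85
P(B|+,+) = (48/85)/(49/85) = 48/49

48/49


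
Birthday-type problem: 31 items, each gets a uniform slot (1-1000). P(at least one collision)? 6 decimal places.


P(all different) = prod((1000-i)/1000 for i=0..30) = 0.625127
P(at least one match) = 1 - 0.625127 = 0.374873

0.374873


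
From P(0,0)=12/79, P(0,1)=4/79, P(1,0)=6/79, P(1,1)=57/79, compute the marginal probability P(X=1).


P(X=1) = P(1,0)+P(1,1) = 6/79 + 57/79 = 63/79

63/79


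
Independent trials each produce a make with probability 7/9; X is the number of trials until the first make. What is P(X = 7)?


P(X=7) = (1-p)^6 * p = (2/9)^6 * 7/9
= 64/531441 * 7/9 = 448/4782969

448/4782969


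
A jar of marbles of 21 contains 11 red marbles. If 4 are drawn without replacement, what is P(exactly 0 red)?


P(X=0) = C(11,0)*C(10,4) / C(21,4)
= 1*210 / 5985
= 210/5985 = 2/57

2/57


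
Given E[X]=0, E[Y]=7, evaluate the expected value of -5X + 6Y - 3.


E[-5X + 6Y - 3] = -5*E[X] + 6*E[Y] - 3
= (-5)*(0) + (6)*(7) + (-3)
= 0 + 42 - 3 = 39

39


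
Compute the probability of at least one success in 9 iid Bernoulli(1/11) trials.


P(at least one) = 1 - P(none)
P(none) = (1 - 1/11)^9 = (10/11)^9 = 1000000000/2357947691
P(at least one) = 1 - 1000000000/2357947691 = 1357947691/2357947691

1357947691/2357947691


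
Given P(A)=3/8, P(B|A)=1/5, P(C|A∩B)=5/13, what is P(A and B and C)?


P(A∩B∩C) = P(A) * P(B|A) * P(C|A∩B)
= 3/8 * 1/5 * 5/13
= 3/40 * 5/13 = 3/104

3/104


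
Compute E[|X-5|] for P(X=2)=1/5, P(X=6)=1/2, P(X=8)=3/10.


E[|X-5|] = sum(g(x)*P(x))
= 3*1/5 + 1*1/2 + 3*3/10
= 2

2


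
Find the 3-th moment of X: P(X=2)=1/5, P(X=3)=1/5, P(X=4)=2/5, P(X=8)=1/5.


E[X^3] = sum(x^3 * P(x))
= 8*1/5 + 27*1/5 + 64*2/5 + 512*1/5
= 135

135


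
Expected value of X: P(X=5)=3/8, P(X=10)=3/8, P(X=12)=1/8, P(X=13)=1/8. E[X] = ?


E[X] = sum(x * P(x))
= 5*3/8 + 10*3/8 + 12*1/8 + 13*1/8
= 35/4

35/4


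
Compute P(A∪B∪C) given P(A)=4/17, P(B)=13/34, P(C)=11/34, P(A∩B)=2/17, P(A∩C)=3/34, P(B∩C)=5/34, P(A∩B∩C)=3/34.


P(A∪B∪C) = P(A)+P(B)+P(C) - P(AB)-P(AC)-P(BC) + P(ABC)
= 4/17+13/34+11/34 - 2/17-3/34-5/34 + 3/34
= 23/34

23/34


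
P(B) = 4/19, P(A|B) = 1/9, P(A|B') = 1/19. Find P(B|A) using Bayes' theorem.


P(A) = P(A|B)P(B) + P(A|B')P(B') = 1/9*4/19 + 1/19*15/19 = 211/3249
P(B|A) = P(A|B)P(B)/P(A) = (4/171)/(211/3249) = 76/211

76/211


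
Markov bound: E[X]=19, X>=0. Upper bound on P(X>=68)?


Markov: P(X >= a) <= E[X]/a
P(X >= 68) <= 19/68

19/68


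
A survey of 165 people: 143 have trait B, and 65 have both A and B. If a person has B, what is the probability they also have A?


P(A|B) = P(A∩B)/P(B) = (65/165)/(143/165) = 65/143 = 5/11

5/11


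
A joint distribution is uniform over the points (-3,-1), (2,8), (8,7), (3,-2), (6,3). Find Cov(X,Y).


E[X]=16/5, E[Y]=3, E[XY]=87/5
Cov(X,Y) = E[XY] - E[X]E[Y] = 87/5 - 16/5*3 = 39/5

39/5


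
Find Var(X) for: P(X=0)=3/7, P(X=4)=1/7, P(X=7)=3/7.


E[X] = 25/7, E[X^2] = 163/7
Var(X) = E[X^2] - (E[X])^2 = 163/7 - (25/7)^2 = 516/49

516/49


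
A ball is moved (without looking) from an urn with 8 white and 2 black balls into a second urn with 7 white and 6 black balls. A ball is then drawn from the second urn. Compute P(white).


P(transfer white) = 8/10 = 4/5; P(transfer black) = 1/5
If white transferred: Urn II has 8 white of 14, so P(white|white moved) = 4/7
If black transferred: Urn II has 7 white of 14, so P(white|black moved) = 1/2
By total probability: P(white) = 4/5*4/7 + 1/5*1/2 = 39/70

39/70


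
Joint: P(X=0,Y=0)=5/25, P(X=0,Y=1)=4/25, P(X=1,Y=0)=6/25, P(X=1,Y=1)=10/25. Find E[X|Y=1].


P(Y=1) = 14/25
E[X|Y=1] = (0*4 + 1*10)/14 = 10/14 = 5/7

5/7


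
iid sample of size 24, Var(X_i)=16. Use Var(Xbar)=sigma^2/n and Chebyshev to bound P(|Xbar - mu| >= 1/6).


Var(Xbar) = Var(X)/n = 16/24
Chebyshev: P(|Xbar-mu| >= 1/6) <= Var(Xbar)/(1/6)^2 = (2/3)/(1/36) = 24
Bound exceeds 1, so trivial bound: 1

1


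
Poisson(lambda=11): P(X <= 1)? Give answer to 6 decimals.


P(X<=1) = e^(-11)*11^0/0! + e^(-11)*11^1/1!
≈ 0.0000167017 + 0.0001837187
= 0.0002004204
≈ 0.000200

0.000200


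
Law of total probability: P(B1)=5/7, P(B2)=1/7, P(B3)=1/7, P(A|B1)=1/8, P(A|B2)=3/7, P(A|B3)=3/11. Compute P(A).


P(A) = P(A|B1)P(B1) + P(A|B2)P(B2) + P(A|B3)P(B3)
= 1/8*5/7 + 3/7*1/7 + 3/11*1/7
= 5/56 + 3/49 + 3/77 = 817/4312

817/4312


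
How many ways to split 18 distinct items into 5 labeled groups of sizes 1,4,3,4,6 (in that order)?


18! = 6402373705728000
Denominator: 1!=1 * 4!=24 * 3!=6 * 4!=24 * 6!=720
Coefficient = 6402373705728000 / 2488320 = 2572970400

2572970400


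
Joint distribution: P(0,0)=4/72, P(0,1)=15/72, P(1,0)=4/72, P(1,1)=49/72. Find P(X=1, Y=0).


Read from table: P(X=1, Y=0) = 4/72 = 1/18

1/18


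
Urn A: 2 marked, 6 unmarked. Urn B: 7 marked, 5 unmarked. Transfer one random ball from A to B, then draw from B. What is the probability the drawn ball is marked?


P(transfer marked) = 2/8 = 1/4; P(transfer unmarked) = 3/4
If marked transferred: Urn II has 8 marked of 13, so P(marked|marked moved) = 8/13
If unmarked transferred: Urn II has 7 marked of 13, so P(marked|unmarked moved) = 7/13
By total probability: P(marked) = 1/4*8/13 + 3/4*7/13 = 29/52

29/52


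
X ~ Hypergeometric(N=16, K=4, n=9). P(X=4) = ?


P(X=4) = C(4,4)*C(12,5) / C(16,9)
= 1*792 / 11440
= 792/11440 = 9/130

9/130


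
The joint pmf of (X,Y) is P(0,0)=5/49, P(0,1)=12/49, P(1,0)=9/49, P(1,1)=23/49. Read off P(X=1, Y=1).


Read from table: P(X=1, Y=1) = 23/49

23/49


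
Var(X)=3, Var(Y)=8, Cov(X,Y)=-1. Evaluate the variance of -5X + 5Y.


Var(-5X + 5Y) = (-5)^2*Var(X) + 5^2*Var(Y) + 2*(-5)*5*Cov(X,Y)
= 25*3 + 25*8 - 50*(-1)
= 75 + 200 + 50 = 325

325


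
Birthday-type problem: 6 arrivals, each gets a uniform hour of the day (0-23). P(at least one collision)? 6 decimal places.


P(all different) = prod((24-i)/24 for i=0..5) = 0.507104
P(at least one match) = 1 - 0.507104 = 0.492896

0.492896


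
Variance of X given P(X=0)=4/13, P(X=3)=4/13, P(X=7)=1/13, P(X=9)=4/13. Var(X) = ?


E[X] = 55/13, E[X^2] = 409/13
Var(X) = E[X^2] - (E[X])^2 = 409/13 - (55/13)^2 = 2292/169

2292/169


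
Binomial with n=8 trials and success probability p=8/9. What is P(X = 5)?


P(X=5) = C(8,5) * p^5 * (1-p)^3
= 56 * 32768/59049 * 1/729
= 1835008/43046721

1835008/43046721


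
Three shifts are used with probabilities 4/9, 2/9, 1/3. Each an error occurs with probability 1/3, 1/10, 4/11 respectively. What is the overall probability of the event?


P(A) = P(A|B1)P(B1) + P(A|B2)P(B2) + P(A|B3)P(B3)
= 1/3*4/9 + 1/10*2/9 + 4/11*1/3
= 4/27 + 1/45 + 4/33 = 433/1485

433/1485


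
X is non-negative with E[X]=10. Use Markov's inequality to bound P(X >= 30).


Markov: P(X >= a) <= E[X]/a
P(X >= 30) <= 10/30 = 1/3

1/3


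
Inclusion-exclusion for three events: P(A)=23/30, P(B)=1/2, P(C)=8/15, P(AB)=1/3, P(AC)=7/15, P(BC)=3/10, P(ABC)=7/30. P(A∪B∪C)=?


P(A∪B∪C) = P(A)+P(B)+P(C) - P(AB)-P(AC)-P(BC) + P(ABC)
= 23/30+1/2+8/15 - 1/3-7/15-3/10 + 7/30
= 14/15

14/15


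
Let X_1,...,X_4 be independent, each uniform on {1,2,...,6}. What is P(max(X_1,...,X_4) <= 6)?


P(max <= 6) = P(all X_i <= 6) = (P(X_1 <= 6))^4
= (6/6)^4 = 1^4 = 1

1


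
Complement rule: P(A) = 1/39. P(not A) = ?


P(A') = 1 - P(A) = 1 - 1/39 = 38/39

38/39


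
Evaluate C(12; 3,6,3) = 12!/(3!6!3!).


12! = 479001600
Denominator: 3!=6 * 6!=720 * 3!=6
Coefficient = 479001600 / 25920 = 18480

18480


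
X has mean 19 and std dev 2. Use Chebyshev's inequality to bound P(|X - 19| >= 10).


k = 10/2 = 5
Chebyshev: P(|X-mu| >= k*sigma) <= 1/k^2 = 1/5^2 = 1/25

1/25


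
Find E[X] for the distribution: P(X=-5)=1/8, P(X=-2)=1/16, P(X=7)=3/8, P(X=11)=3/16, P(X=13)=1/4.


E[X] = sum(x * P(x))
= -5*1/8 - 2*1/16 + 7*3/8 + 11*3/16 + 13*1/4
= 115/16

115/16


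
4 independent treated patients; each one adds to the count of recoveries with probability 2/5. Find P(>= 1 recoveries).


P(at least one) = 1 - P(none)
P(none) = (1 - 2/5)^4 = (3/5)^4 = 81/625
P(at least one) = 1 - 81/625 = 544/625

544/625


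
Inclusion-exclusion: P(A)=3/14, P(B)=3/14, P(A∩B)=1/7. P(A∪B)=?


P(A∪B) = P(A) + P(B) - P(A∩B)
= 3/14 + 3/14 - 1/7 = 2/7

2/7


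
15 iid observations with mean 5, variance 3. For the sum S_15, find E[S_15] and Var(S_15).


E[S_n] = n*mu = 15*5 = 75
Var(S_n) = n*sigma^2 = 15*3 = 45

E[S_15]=75, Var(S_15)=45


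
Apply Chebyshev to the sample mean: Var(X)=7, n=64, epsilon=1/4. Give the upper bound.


Var(Xbar) = Var(X)/n = 7/64
Chebyshev: P(|Xbar-mu| >= 1/4) <= Var(Xbar)/(1/4)^2 = (7/64)/(1/16) = 7/4
Bound exceeds 1, so trivial bound: 1

1


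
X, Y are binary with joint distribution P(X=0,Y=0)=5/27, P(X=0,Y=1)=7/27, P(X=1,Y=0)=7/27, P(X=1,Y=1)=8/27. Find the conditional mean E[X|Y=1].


P(Y=1) = 15/27
E[X|Y=1] = (0*7 + 1*8)/15 = 8/15

8/15


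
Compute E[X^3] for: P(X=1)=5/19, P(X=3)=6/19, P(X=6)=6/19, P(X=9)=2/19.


E[X^3] = sum(x^3 * P(x))
= 1*5/19 + 27*6/19 + 216*6/19 + 729*2/19
= 2921/19

2921/19


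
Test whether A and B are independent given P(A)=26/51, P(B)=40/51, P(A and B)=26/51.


P(A)*P(B) = 26/51*40/51 = 1040/2601
P(A∩B) = 26/51 != 1040/2601, so not independent

No, A and B are not independent


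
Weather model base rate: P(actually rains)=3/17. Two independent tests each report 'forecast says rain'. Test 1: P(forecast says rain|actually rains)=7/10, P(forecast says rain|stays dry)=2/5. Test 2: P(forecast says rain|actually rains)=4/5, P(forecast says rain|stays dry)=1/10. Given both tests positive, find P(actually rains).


After test 1: P(+) = 7/10*3/17 + 2/5*14/17 = 77/170
P(B|+) = (21/170)/(77/170) = 3/11
After test 2 (use post1 as new prior): P(+) = 4/5*3/11 + 1/10*8/11 = 16/55
P(B|+,+) = (12/55)/(16/55) = 3/4

3/4


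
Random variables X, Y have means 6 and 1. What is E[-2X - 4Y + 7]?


E[-2X - 4Y + 7] = -2*E[X] - 4*E[Y] + 7
= (-2)*(6) + (-4)*(1) + (7)
= -12 - 4 + 7 = -9

-9


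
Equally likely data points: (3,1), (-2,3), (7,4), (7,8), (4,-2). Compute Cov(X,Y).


E[X]=19/5, E[Y]=14/5, E[XY]=73/5
Cov(X,Y) = E[XY] - E[X]E[Y] = 73/5 - 19/5*14/5 = 99/25

99/25


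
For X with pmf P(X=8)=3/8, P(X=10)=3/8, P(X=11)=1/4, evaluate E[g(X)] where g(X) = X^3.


E[X^3] = sum(g(x)*P(x))
= 512*3/8 + 1000*3/8 + 1331*1/4
= 3599/4

3599/4


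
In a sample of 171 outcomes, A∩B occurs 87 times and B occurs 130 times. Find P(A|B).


P(A|B) = P(A∩B)/P(B) = (87/171)/(130/171) = 87/130

87/130


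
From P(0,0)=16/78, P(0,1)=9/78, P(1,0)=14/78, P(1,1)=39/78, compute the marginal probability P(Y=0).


P(Y=0) = P(0,0)+P(1,0) = 16/78 + 14/78 = 30/78 = 5/13

5/13


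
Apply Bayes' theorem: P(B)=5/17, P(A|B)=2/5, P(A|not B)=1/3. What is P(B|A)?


P(A) = P(A|B)P(B) + P(A|B')P(B') = 2/5*5/17 + 1/3*12/17 = 6/17
P(B|A) = P(A|B)P(B)/P(A) = (2/17)/(6/17) = 1/3

1/3


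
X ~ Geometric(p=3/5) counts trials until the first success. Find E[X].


For geometric (trials until first success), E[X] = 1/p = 1/(3/5) = 5/3

5/3


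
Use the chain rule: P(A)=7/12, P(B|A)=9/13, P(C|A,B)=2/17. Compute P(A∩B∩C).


P(A∩B∩C) = P(A) * P(B|A) * P(C|A∩B)
= 7/12 * 9/13 * 2/17
= 21/52 * 2/17 = 21/442

21/442


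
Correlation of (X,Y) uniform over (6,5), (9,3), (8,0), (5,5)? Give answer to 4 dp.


Cov(X,Y) = -2.2500, Var(X) = 2.5000, Var(Y) = 4.1875
rho = Cov/(sqrt(VarX)*sqrt(VarY)) = -0.6954

-0.6954


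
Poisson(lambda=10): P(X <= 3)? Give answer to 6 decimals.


P(X<=3) = e^(-10)*10^0/0! + e^(-10)*10^1/1! + e^(-10)*10^2/2! + e^(-10)*10^3/3!
≈ 0.0000453999 + 0.0004539993 + 0.0022699965 + 0.0075666550
= 0.0103360507
≈ 0.010336

0.010336


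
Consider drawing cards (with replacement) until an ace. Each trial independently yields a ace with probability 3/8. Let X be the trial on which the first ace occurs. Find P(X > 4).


P(X > 4) = P(first 4 trials all fail) = (1-p)^4 = (5/8)^4 = 625/4096

625/4096


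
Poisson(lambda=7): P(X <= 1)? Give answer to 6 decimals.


P(X<=1) = e^(-7)*7^0/0! + e^(-7)*7^1/1!
≈ 0.0009118820 + 0.0063831738
= 0.0072950558
≈ 0.007295

0.007295


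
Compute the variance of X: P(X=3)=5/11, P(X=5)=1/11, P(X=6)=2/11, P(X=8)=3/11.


E[X] = 56/11, E[X^2] = 334/11
Var(X) = E[X^2] - (E[X])^2 = 334/11 - (56/11)^2 = 538/121

538/121


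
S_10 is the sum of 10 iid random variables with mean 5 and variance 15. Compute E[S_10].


E[S_n] = n*E[X_1] = 10*5 = 50

50


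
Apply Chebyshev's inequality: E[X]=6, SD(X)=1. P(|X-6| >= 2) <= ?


k = 2/1 = 2
Chebyshev: P(|X-mu| >= k*sigma) <= 1/k^2 = 1/2^2 = 1/4

1/4


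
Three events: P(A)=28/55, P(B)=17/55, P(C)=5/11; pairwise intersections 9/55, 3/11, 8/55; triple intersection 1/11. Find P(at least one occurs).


P(A∪B∪C) = P(A)+P(B)+P(C) - P(AB)-P(AC)-P(BC) + P(ABC)
= 28/55+17/55+5/11 - 9/55-3/11-8/55 + 1/11
= 43/55

43/55


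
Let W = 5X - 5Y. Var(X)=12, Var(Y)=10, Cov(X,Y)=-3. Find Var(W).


Var(5X - 5Y) = 5^2*Var(X) + (-5)^2*Var(Y) + 2*5*(-5)*Cov(X,Y)
= 25*12 + 25*10 - 50*(-3)
= 300 + 250 + 150 = 700

700


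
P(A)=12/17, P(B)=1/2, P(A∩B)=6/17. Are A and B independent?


P(A)*P(B) = 12/17*1/2 = 6/17
P(A∩B) = 6/17, which equals P(A)P(B), so independent

Yes, A and B are independent


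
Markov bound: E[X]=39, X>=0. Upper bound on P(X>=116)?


Markov: P(X >= a) <= E[X]/a
P(X >= 116) <= 39/116

39/116


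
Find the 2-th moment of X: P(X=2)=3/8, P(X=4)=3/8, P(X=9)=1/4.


E[X^2] = sum(x^2 * P(x))
= 4*3/8 + 16*3/8 + 81*1/4
= 111/4

111/4


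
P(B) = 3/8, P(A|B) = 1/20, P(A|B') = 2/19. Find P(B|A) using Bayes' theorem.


P(A) = P(A|B)P(B) + P(A|B')P(B') = 1/20*3/8 + 2/19*5/8 = 257/3040
P(B|A) = P(A|B)P(B)/P(A) = (3/160)/(257/3040) = 57/257

57/257


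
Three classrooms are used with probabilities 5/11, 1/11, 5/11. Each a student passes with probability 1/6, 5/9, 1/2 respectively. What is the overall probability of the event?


P(A) = P(A|B1)P(B1) + P(A|B2)P(B2) + P(A|B3)P(B3)
= 1/6*5/11 + 5/9*1/11 + 1/2*5/11
= 5/66 + 5/99 + 5/22 = 35/99

35/99


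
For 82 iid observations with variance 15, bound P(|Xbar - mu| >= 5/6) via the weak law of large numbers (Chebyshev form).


Var(Xbar) = Var(X)/n = 15/82
Chebyshev: P(|Xbar-mu| >= 5/6) <= Var(Xbar)/(5/6)^2 = (15/82)/(25/36) = 54/205

54/205


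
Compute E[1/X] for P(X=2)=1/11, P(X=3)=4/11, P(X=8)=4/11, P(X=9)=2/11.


E[1/X] = sum(g(x)*P(x))
= 1/2*1/11 + 1/3*4/11 + 1/8*4/11 + 1/9*2/11
= 23/99

23/99


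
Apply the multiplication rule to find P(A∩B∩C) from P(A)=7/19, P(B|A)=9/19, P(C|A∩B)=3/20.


P(A∩B∩C) = P(A) * P(B|A) * P(C|A∩B)
= 7/19 * 9/19 * 3/20
= 63/361 * 3/20 = 189/7220

189/7220


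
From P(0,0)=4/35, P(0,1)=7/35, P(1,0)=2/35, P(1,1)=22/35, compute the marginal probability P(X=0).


P(X=0) = P(0,0)+P(0,1) = 4/35 + 7/35 = 11/35

11/35


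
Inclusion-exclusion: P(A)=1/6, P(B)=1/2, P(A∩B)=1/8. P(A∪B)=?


P(A∪B) = P(A) + P(B) - P(A∩B)
= 1/6 + 1/2 - 1/8 = 13/24

13/24


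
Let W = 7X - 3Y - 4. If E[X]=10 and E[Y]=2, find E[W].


E[7X - 3Y - 4] = 7*E[X] - 3*E[Y] - 4
= (7)*(10) + (-3)*(2) + (-4)
= 70 - 6 - 4 = 60

60


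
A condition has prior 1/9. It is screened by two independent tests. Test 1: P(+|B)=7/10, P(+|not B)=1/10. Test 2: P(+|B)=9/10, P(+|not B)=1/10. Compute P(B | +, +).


After test 1: P(+) = 7/10*1/9 + 1/10*8/9 = 1/6
P(B|+) = (7/90)/(1/6) = 7/15
After test 2 (use post1 as new prior): P(+) = 9/10*7/15 + 1/10*8/15 = 71/150
P(B|+,+) = (21/50)/(71/150) = 63/71

63/71


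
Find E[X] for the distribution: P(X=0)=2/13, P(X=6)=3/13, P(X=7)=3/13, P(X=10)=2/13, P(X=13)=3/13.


E[X] = sum(x * P(x))
= 0*2/13 + 6*3/13 + 7*3/13 + 10*2/13 + 13*3/13
= 98/13

98/13
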